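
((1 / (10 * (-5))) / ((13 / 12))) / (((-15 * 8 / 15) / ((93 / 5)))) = 279 / 6500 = 0.04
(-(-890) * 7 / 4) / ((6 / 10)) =15575 / 6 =2595.83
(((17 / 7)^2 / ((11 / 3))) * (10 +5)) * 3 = 39015 / 539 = 72.38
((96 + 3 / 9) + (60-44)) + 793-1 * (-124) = 3088 / 3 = 1029.33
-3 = -3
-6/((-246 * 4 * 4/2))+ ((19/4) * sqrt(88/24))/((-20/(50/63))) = 1/328 - 95 * sqrt(33)/1512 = -0.36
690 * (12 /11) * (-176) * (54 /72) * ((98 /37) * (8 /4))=-19474560 /37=-526339.46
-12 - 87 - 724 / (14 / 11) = -4675 / 7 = -667.86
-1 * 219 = -219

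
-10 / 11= -0.91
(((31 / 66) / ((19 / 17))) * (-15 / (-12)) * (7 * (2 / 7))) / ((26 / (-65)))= -13175 / 5016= -2.63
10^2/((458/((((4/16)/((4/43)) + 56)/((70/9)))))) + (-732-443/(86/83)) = -1277005139/1102864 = -1157.90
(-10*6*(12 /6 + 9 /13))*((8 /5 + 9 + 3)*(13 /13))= -28560 /13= -2196.92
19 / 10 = 1.90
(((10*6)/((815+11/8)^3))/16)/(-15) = -128/278573019291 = -0.00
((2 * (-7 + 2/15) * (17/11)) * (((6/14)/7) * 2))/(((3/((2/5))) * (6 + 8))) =-0.02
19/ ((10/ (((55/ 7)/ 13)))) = 209/ 182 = 1.15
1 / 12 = 0.08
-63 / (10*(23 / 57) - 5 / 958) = -15.63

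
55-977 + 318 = -604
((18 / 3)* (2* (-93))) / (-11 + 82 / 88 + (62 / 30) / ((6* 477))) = 110.85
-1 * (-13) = 13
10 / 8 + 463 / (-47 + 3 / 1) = -102 / 11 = -9.27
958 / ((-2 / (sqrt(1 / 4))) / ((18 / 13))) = -4311 / 13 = -331.62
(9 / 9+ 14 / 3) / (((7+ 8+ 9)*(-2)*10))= -17 / 1440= -0.01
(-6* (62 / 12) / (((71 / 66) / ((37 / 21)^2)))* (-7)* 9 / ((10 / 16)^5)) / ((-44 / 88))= -183564632064 / 1553125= -118190.51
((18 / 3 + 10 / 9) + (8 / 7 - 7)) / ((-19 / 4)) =-316 / 1197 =-0.26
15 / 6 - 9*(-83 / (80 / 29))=21863 / 80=273.29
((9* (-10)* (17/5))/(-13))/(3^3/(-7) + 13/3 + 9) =6426/2587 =2.48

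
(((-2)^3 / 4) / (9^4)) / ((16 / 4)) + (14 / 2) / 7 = 13121 / 13122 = 1.00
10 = 10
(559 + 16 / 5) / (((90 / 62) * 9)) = 29047 / 675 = 43.03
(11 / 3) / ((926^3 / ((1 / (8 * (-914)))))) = -11 / 17417683614336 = -0.00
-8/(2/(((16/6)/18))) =-16/27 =-0.59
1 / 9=0.11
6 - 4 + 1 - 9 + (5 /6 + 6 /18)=-29 /6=-4.83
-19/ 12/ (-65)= 19/ 780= 0.02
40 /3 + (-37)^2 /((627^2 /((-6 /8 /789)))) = 5514288071 /413571708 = 13.33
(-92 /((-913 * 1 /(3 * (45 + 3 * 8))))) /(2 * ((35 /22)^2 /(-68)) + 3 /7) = 199428768 /3385819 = 58.90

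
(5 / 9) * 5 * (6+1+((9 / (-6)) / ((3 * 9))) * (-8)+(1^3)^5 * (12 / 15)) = 1855 / 81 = 22.90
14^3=2744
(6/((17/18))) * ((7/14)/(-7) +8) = 5994/119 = 50.37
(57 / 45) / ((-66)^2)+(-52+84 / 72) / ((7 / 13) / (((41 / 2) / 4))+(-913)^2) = 6671221477 / 29030061038220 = 0.00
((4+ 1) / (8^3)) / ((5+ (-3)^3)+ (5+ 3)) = -5 / 7168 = -0.00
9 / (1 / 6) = 54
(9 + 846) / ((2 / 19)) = 16245 / 2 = 8122.50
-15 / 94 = -0.16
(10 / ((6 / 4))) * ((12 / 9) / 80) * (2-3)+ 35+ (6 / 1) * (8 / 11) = 3886 / 99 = 39.25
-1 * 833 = -833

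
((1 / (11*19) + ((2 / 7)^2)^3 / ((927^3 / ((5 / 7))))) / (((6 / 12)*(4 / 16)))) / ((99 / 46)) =241420030943278832 / 13573972444940594379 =0.02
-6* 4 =-24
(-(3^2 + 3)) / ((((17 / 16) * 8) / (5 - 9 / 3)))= -48 / 17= -2.82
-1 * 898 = -898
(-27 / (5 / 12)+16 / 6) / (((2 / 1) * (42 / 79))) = -18407 / 315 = -58.43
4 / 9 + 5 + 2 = 67 / 9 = 7.44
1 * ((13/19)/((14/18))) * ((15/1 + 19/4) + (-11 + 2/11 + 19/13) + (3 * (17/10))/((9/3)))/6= 14823/8360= 1.77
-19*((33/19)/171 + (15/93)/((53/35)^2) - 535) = 50446416751/4963503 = 10163.47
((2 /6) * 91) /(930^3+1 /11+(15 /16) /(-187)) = 272272 /7219908432771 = 0.00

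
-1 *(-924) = 924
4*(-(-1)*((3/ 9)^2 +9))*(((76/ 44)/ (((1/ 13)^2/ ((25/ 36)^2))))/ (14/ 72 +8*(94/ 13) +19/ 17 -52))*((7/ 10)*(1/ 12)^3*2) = 0.58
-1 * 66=-66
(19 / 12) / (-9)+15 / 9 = 161 / 108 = 1.49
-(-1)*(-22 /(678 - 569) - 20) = -2202 /109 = -20.20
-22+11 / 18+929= 16337 / 18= 907.61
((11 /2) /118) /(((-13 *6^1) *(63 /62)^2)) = -10571 /18265338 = -0.00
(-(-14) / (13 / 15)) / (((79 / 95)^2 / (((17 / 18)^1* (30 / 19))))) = 2826250 / 81133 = 34.83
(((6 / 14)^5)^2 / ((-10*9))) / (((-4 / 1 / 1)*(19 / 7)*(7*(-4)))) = -6561 / 858724756960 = -0.00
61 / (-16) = -61 / 16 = -3.81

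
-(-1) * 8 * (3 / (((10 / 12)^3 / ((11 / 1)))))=57024 / 125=456.19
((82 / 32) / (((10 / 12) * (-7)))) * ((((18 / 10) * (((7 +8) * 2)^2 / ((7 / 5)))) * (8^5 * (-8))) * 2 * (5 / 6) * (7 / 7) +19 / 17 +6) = 7399931799819 / 33320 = 222086788.71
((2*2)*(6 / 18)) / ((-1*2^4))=-1 / 12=-0.08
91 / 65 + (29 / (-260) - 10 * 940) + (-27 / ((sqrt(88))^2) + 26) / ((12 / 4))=-32226985 / 3432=-9390.15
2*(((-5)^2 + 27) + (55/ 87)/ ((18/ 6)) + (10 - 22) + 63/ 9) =94.42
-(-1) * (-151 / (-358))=151 / 358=0.42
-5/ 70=-1/ 14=-0.07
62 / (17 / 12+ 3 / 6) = 744 / 23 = 32.35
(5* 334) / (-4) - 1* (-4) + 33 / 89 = -73537 / 178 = -413.13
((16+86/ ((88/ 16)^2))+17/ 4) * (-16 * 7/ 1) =-312956/ 121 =-2586.41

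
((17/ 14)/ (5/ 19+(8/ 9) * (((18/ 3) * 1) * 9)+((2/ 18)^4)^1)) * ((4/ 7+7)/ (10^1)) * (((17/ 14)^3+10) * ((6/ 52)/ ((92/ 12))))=32704348112343/ 9675025350914560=0.00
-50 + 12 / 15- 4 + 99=229 / 5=45.80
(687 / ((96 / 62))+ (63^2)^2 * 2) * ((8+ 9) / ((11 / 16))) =779066497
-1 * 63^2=-3969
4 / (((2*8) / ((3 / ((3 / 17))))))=17 / 4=4.25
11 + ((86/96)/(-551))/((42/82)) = 6107725/555408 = 11.00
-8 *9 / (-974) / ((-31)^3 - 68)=-12 / 4847111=-0.00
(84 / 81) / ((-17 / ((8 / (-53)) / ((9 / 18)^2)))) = 896 / 24327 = 0.04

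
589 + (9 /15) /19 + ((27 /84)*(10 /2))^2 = 44063447 /74480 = 591.61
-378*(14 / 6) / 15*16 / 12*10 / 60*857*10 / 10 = -167972 / 15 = -11198.13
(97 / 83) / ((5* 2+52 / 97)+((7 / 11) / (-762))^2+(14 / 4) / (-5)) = 0.12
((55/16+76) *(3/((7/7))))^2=14538969/256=56792.85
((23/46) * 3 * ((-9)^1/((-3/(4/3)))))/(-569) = -0.01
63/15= 21/5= 4.20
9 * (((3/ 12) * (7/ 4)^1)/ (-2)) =-63/ 32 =-1.97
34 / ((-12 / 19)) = -323 / 6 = -53.83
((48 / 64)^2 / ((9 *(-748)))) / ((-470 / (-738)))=-369 / 2812480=-0.00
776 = 776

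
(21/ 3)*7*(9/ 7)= 63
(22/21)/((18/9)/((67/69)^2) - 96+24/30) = -246895/21936117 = -0.01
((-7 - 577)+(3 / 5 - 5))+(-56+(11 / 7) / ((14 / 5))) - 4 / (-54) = -8517007 / 13230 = -643.76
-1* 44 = -44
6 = 6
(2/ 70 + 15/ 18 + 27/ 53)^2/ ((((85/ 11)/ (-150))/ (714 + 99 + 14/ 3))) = -6285937257127/ 210590730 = -29849.07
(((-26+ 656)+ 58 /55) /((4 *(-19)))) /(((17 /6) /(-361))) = 989178 /935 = 1057.94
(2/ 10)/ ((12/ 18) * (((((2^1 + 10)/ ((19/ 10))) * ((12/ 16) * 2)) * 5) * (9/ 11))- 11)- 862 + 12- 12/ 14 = -13192331/ 15505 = -850.84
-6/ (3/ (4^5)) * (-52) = 106496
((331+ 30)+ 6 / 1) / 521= 367 / 521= 0.70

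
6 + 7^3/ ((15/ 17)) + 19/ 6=3979/ 10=397.90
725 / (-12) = -725 / 12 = -60.42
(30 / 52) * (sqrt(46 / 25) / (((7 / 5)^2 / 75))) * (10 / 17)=17.62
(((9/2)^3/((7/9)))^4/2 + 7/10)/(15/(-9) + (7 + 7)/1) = 27795303039302031/3638763520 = 7638667.06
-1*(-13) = 13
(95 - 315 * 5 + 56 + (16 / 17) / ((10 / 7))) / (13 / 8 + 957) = -967872 / 651865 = -1.48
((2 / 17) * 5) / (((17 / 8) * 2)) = 40 / 289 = 0.14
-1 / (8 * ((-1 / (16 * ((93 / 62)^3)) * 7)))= 27 / 28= 0.96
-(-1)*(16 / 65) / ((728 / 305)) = 122 / 1183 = 0.10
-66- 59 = -125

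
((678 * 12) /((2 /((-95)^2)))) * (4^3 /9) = 261075200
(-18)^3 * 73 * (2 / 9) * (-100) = 9460800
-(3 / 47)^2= -9 / 2209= -0.00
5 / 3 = 1.67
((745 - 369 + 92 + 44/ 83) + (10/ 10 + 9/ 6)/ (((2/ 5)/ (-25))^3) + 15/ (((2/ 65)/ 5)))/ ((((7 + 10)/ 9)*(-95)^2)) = -7260189003/ 203748400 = -35.63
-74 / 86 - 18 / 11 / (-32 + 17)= -0.75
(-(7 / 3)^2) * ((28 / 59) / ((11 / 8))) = -10976 / 5841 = -1.88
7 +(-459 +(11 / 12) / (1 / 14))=-2635 / 6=-439.17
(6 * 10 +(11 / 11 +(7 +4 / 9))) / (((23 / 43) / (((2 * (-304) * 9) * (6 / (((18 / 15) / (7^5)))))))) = -1353358800640 / 23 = -58841686984.35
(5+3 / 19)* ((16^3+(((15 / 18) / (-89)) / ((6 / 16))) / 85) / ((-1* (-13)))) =5465972344 / 3363399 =1625.13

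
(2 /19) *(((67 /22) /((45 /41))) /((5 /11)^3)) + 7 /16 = 6066317 /1710000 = 3.55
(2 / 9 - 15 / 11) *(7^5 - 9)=-1898174 / 99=-19173.47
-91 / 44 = -2.07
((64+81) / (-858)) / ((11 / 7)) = -1015 / 9438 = -0.11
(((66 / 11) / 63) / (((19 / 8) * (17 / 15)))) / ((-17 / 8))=-640 / 38437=-0.02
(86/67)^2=7396/4489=1.65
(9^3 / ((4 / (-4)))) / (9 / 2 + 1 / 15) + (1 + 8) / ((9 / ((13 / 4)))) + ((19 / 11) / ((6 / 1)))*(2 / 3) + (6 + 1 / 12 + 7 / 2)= -3976937 / 27126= -146.61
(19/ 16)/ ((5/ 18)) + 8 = 491/ 40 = 12.28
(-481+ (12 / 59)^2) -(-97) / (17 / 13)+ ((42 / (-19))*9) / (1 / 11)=-703428778 / 1124363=-625.62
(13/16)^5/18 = 371293/18874368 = 0.02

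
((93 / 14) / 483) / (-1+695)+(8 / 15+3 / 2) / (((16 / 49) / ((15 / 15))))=1168908961 / 187713120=6.23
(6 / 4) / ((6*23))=0.01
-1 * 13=-13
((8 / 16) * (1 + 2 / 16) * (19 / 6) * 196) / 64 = 2793 / 512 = 5.46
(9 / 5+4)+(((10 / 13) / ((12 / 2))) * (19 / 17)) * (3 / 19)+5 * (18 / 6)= 23009 / 1105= 20.82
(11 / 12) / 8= 11 / 96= 0.11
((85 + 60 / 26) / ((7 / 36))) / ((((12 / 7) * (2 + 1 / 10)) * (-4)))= -5675 / 182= -31.18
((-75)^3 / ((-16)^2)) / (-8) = 421875 / 2048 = 205.99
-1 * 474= -474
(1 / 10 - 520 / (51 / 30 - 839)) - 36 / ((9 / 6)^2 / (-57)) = 76422133 / 83730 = 912.72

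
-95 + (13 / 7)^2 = -4486 / 49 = -91.55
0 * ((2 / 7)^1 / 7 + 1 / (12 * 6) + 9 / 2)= 0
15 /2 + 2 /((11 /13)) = 217 /22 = 9.86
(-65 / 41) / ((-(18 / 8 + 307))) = 260 / 50717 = 0.01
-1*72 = -72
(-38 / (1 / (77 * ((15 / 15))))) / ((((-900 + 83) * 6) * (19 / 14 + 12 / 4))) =1078 / 7869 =0.14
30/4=15/2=7.50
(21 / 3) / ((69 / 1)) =7 / 69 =0.10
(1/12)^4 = 1/20736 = 0.00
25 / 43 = 0.58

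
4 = 4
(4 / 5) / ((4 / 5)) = 1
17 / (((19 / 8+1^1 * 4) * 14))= 4 / 21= 0.19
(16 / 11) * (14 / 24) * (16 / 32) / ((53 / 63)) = 294 / 583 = 0.50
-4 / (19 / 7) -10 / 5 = -66 / 19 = -3.47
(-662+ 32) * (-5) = 3150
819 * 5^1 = 4095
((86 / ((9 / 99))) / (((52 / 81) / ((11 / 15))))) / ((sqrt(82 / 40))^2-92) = -12.01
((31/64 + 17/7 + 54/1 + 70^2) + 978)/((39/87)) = 77106389/5824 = 13239.42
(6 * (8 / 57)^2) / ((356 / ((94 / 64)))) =47 / 96387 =0.00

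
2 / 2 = 1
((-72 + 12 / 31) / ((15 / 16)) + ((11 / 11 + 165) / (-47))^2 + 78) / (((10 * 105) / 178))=28619018 / 11983825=2.39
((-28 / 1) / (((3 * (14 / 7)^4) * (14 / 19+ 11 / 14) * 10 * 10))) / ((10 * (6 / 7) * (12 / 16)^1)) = -6517 / 10935000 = -0.00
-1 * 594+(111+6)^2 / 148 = -74223 / 148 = -501.51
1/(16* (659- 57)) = 1/9632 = 0.00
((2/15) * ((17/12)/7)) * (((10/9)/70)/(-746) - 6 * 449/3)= -143494297/5921748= -24.23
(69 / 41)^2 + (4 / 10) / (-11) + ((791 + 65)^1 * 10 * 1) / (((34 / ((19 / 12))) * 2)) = 952988218 / 4715205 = 202.11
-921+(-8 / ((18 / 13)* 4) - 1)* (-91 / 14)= -8146 / 9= -905.11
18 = 18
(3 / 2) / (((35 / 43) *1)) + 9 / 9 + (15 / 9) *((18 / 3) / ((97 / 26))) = 37503 / 6790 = 5.52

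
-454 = -454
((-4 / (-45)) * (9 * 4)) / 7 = 16 / 35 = 0.46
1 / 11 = 0.09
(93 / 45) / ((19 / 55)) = 341 / 57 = 5.98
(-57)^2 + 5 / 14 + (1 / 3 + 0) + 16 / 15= 227553 / 70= 3250.76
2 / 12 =1 / 6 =0.17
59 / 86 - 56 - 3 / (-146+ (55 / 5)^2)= -118667 / 2150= -55.19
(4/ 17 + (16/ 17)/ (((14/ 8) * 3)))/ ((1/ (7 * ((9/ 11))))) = 444/ 187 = 2.37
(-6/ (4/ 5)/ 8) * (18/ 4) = -135/ 32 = -4.22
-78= -78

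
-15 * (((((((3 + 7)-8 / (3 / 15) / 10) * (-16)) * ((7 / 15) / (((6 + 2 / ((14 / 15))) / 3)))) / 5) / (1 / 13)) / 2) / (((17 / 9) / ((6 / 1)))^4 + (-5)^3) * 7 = -18.03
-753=-753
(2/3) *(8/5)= 1.07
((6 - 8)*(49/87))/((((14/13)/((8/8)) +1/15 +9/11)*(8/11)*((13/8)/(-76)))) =563255/15254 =36.93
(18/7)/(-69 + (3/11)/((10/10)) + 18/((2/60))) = 11/2016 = 0.01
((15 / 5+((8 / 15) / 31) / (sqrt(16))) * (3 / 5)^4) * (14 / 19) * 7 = 3696462 / 1840625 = 2.01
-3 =-3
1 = 1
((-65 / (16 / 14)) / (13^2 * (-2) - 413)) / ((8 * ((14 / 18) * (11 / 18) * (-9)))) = -585 / 264352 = -0.00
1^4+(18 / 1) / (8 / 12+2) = 31 / 4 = 7.75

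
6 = 6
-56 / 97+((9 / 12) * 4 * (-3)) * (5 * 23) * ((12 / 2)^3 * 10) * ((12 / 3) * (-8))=6939302344 / 97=71539199.42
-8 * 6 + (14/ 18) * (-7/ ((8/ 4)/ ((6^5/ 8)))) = -2694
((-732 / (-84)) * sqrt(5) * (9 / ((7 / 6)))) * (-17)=-55998 * sqrt(5) / 49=-2555.41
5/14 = 0.36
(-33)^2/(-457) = -1089/457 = -2.38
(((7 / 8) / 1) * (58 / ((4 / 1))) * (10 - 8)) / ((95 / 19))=203 / 40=5.08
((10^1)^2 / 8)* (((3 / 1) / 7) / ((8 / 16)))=75 / 7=10.71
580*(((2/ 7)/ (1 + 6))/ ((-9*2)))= -580/ 441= -1.32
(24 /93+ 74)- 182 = -3340 /31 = -107.74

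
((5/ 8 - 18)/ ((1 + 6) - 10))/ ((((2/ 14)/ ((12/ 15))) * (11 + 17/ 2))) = 973/ 585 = 1.66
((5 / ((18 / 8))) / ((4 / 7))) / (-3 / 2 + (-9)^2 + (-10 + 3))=14 / 261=0.05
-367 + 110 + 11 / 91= -23376 / 91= -256.88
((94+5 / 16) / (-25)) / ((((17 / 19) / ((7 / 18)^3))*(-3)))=3278051 / 39657600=0.08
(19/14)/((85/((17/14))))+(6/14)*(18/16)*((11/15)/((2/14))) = 4889/1960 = 2.49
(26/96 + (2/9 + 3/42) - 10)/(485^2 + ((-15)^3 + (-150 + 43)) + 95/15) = -9511/233603328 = -0.00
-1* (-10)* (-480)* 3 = -14400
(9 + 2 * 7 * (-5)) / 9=-6.78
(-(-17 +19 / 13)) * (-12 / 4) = -606 / 13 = -46.62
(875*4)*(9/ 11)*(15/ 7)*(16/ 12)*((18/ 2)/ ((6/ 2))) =270000/ 11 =24545.45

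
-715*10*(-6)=42900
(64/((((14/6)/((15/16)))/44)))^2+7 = 62726743/49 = 1280137.61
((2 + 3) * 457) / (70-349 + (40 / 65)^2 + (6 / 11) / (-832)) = -135930080 / 16574663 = -8.20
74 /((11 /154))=1036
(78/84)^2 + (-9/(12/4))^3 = -5123/196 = -26.14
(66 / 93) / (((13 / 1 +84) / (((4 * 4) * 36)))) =12672 / 3007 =4.21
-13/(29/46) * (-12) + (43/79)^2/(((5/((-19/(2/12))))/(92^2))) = -51514761336/904945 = -56925.85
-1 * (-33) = 33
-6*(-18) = 108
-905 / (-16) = 56.56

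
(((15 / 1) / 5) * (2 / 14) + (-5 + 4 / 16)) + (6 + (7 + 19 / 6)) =995 / 84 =11.85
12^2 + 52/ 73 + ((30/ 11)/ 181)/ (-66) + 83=364059958/ 1598773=227.71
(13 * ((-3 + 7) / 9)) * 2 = 104 / 9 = 11.56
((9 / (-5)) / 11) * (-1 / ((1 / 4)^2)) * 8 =1152 / 55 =20.95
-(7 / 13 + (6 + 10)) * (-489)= 105135 / 13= 8087.31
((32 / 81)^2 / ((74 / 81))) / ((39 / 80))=0.35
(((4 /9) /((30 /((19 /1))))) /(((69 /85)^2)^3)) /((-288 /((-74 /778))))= 53027221896875 /163218883224922992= 0.00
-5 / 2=-2.50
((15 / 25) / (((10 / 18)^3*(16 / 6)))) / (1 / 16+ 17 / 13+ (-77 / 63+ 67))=1535274 / 78563125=0.02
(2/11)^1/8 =1/44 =0.02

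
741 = 741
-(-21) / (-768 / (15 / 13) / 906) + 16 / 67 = -3160231 / 111488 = -28.35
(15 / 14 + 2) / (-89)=-43 / 1246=-0.03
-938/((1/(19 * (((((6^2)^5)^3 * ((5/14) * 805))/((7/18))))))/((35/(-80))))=1274337086302222422233422233600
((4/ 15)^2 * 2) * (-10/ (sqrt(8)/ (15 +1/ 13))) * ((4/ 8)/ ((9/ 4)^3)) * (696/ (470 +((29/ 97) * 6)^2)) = -109528588288 * sqrt(2)/ 316472995215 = -0.49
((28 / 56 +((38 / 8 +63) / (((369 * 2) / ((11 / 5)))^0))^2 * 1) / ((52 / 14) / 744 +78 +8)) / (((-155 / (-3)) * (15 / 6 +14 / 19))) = 29306151 / 91822370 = 0.32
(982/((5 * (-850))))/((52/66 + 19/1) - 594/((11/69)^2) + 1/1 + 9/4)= 64812/6549434875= 0.00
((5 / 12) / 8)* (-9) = -15 / 32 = -0.47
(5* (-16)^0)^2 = 25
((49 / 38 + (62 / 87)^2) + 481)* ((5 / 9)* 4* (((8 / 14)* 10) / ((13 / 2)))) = 111090508000 / 117781209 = 943.19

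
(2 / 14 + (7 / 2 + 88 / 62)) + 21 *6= 56881 / 434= 131.06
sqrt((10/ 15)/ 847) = 0.03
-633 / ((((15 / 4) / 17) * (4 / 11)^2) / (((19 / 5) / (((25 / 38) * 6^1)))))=-156683747 / 7500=-20891.17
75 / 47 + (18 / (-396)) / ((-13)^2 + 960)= 1862803 / 1167386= 1.60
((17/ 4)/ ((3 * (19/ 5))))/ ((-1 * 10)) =-17/ 456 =-0.04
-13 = -13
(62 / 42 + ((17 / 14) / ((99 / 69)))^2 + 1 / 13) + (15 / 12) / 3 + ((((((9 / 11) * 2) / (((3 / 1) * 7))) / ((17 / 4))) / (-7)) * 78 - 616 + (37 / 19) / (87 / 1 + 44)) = -18007693960625 / 29352231909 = -613.50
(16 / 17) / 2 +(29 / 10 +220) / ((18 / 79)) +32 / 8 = 1002409 / 1020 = 982.75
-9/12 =-3/4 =-0.75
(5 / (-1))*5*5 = -125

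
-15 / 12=-1.25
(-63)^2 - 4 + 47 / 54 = 214157 / 54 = 3965.87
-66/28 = -33/14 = -2.36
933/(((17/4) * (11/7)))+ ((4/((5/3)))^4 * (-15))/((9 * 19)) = 60751956/444125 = 136.79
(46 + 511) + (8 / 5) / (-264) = 91904 / 165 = 556.99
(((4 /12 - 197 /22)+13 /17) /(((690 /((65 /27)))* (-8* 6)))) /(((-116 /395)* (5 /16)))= -9053005 /1454839056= -0.01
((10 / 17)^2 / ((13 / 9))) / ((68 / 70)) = 15750 / 63869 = 0.25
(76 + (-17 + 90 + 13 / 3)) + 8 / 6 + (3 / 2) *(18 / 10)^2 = 23929 / 150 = 159.53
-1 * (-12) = 12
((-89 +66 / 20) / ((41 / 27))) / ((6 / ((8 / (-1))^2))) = -123408 / 205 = -601.99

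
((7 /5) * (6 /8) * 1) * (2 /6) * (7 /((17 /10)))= 49 /34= 1.44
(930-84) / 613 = 1.38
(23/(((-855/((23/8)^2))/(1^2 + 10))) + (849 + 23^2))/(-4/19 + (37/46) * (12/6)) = 1731217429/1759680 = 983.83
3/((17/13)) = 39/17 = 2.29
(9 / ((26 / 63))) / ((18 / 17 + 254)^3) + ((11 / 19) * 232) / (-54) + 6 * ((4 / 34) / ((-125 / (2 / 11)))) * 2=-63270552628436088919 / 25416172723848192000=-2.49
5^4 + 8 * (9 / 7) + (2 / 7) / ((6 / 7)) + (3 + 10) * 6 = 713.62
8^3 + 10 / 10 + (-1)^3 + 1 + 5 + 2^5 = 550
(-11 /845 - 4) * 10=-6782 /169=-40.13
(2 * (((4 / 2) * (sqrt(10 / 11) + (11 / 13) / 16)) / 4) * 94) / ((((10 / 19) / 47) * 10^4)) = 0.84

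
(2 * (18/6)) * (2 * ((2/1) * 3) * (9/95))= 648/95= 6.82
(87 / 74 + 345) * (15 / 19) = 384255 / 1406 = 273.30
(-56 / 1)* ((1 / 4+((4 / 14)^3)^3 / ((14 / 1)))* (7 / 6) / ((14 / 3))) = -282476273 / 80707214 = -3.50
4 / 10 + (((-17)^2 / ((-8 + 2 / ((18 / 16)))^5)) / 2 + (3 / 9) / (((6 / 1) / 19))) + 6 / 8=108552325291 / 49565859840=2.19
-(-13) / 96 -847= -81299 / 96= -846.86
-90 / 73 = -1.23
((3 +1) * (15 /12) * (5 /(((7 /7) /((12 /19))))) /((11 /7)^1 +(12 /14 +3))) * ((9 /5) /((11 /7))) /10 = 0.33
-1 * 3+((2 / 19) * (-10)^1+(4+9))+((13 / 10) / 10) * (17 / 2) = 38199 / 3800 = 10.05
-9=-9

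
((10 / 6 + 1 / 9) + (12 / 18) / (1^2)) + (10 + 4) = 148 / 9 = 16.44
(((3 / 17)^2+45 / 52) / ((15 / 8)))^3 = 0.11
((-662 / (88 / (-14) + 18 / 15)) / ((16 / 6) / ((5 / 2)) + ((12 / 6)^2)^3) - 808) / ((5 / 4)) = -70012337 / 108580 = -644.80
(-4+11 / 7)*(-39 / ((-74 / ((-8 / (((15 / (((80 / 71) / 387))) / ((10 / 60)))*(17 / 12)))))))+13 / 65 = 7124863 / 35582715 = 0.20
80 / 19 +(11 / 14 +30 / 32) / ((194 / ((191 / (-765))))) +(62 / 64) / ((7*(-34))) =379362203 / 90233280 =4.20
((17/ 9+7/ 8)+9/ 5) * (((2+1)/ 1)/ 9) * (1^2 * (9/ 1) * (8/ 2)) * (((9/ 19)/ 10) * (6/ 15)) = 4929/ 4750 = 1.04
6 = 6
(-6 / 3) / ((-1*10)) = 1 / 5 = 0.20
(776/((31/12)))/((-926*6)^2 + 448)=0.00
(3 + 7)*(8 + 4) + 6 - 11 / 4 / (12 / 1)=6037 / 48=125.77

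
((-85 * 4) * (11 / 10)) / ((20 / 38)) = -3553 / 5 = -710.60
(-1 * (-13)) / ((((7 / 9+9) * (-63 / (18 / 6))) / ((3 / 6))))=-39 / 1232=-0.03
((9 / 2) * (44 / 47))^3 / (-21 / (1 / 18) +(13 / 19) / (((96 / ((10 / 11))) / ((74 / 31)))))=-1207020906432 / 6102205442309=-0.20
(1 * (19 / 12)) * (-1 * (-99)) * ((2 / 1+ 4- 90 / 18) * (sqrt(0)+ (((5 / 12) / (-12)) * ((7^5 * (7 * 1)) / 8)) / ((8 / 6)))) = -60030.86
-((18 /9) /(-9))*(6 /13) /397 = 0.00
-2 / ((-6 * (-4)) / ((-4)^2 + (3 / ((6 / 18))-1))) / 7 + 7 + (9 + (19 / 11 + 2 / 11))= 1357 / 77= 17.62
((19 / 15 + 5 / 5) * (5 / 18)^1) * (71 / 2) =1207 / 54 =22.35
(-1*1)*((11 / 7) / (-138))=11 / 966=0.01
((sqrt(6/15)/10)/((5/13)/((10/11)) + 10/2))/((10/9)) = 39*sqrt(10)/11750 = 0.01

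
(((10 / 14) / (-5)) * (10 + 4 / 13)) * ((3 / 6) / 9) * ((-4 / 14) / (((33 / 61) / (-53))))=-433222 / 189189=-2.29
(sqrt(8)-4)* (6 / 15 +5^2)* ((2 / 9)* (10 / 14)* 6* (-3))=2032 / 7-1016* sqrt(2) / 7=85.02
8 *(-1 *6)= -48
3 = 3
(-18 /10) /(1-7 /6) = 54 /5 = 10.80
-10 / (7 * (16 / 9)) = -45 / 56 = -0.80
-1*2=-2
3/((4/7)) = 21/4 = 5.25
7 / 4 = 1.75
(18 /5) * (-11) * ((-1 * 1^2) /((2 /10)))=198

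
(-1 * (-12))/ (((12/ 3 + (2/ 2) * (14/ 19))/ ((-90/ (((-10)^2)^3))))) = -57/ 250000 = -0.00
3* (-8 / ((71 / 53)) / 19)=-1272 / 1349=-0.94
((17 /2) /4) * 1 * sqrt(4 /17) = sqrt(17) /4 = 1.03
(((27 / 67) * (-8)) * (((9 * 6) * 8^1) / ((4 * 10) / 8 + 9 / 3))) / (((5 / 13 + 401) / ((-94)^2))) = -669910176 / 174803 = -3832.37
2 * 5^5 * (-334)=-2087500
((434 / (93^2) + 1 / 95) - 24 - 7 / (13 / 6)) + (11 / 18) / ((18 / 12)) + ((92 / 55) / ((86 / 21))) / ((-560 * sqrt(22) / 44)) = -27664424 / 1033695 - 69 * sqrt(22) / 47300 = -26.77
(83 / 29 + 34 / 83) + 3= 15096 / 2407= 6.27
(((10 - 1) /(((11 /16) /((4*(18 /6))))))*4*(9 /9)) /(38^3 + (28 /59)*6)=25488 /2225861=0.01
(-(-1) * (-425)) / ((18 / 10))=-2125 / 9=-236.11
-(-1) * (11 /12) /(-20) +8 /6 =103 /80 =1.29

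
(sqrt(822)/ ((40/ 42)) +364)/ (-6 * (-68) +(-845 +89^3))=7 * sqrt(822)/ 4696880 +91/ 176133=0.00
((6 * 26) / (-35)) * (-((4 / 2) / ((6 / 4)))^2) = 832 / 105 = 7.92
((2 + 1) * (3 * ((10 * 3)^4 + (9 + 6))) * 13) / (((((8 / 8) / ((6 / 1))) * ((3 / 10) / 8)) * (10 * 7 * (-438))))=-252724680 / 511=-494568.85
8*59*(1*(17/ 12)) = 668.67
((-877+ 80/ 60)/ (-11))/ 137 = 2627/ 4521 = 0.58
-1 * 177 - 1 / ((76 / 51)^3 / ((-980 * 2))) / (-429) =-1399698357 / 7846696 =-178.38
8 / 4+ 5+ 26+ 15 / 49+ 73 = 5209 / 49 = 106.31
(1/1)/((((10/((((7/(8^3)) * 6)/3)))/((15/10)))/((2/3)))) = 7/2560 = 0.00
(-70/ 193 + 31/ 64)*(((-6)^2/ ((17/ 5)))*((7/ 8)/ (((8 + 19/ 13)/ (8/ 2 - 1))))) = 0.36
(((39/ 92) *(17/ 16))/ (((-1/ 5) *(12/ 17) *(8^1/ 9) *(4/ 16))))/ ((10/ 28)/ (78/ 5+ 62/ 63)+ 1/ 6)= -19482255/ 255392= -76.28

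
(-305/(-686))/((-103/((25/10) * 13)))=-19825/141316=-0.14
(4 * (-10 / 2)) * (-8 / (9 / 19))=337.78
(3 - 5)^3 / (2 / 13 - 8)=52 / 51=1.02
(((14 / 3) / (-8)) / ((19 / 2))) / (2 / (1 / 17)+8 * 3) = -7 / 6612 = -0.00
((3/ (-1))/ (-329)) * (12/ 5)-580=-954064/ 1645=-579.98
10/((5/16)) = 32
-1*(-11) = 11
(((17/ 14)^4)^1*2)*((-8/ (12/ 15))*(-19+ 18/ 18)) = 3758445/ 4802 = 782.68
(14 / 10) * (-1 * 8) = -56 / 5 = -11.20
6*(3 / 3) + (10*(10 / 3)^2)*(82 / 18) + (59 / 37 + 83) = 1788512 / 2997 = 596.77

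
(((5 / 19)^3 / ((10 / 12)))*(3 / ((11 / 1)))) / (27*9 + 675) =0.00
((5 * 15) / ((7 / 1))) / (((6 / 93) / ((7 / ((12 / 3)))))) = 2325 / 8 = 290.62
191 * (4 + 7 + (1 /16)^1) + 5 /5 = 33823 /16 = 2113.94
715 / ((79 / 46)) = 32890 / 79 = 416.33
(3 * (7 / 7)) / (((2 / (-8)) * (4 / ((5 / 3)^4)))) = -625 / 27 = -23.15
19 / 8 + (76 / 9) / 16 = 209 / 72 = 2.90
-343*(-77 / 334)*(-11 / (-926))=290521 / 309284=0.94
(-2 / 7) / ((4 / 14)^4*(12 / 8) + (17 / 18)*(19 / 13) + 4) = -160524 / 3028475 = -0.05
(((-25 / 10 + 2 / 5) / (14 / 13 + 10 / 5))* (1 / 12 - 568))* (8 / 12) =124033 / 480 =258.40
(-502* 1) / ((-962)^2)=-251 / 462722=-0.00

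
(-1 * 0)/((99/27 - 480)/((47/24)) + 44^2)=0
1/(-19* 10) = -1/190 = -0.01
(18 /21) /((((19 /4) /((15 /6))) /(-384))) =-23040 /133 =-173.23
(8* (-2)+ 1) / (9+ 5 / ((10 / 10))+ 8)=-15 / 22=-0.68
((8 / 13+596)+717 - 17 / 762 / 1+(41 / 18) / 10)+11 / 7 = 2736357947 / 2080260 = 1315.39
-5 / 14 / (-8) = 5 / 112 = 0.04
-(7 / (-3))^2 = -49 / 9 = -5.44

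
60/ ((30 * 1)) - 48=-46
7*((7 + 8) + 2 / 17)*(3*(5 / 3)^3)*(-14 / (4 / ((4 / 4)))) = -1574125 / 306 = -5144.20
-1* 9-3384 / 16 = -441 / 2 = -220.50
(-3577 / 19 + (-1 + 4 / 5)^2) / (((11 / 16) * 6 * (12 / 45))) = -178812 / 1045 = -171.11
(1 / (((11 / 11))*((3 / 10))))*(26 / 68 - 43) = -2415 / 17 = -142.06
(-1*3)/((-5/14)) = 42/5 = 8.40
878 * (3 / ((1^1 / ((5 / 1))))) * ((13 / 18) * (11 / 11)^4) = 28535 / 3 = 9511.67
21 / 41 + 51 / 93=1348 / 1271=1.06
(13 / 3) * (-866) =-11258 / 3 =-3752.67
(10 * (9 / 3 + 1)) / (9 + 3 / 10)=4.30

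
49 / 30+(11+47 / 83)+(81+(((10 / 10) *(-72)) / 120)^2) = 1177267 / 12450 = 94.56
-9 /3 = -3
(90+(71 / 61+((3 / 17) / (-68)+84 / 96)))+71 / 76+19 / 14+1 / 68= 1769604521 / 18757256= 94.34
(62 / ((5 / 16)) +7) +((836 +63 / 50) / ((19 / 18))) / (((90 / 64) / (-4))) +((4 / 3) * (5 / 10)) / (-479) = -6999112993 / 3412875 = -2050.80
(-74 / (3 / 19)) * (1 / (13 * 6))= -703 / 117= -6.01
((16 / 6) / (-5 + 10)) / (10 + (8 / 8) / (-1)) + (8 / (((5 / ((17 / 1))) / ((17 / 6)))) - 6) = 9602 / 135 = 71.13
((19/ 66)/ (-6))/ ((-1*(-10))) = -19/ 3960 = -0.00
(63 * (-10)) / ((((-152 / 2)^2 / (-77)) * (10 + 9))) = 24255 / 54872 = 0.44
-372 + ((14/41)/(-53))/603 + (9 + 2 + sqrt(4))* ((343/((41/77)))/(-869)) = -39505192145/103515201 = -381.64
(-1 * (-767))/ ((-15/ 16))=-12272/ 15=-818.13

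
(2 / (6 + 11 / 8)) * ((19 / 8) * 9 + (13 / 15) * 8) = 7.68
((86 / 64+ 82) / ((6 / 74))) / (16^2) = 4.02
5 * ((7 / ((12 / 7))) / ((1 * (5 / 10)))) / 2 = 245 / 12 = 20.42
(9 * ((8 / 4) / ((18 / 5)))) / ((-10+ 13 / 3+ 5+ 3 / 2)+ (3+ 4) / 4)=60 / 31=1.94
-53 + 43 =-10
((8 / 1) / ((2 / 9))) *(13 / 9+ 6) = 268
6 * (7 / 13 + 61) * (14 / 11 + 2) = 1208.39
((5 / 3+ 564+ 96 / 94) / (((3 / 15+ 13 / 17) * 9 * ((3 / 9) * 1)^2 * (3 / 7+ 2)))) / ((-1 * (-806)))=2796605 / 9318972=0.30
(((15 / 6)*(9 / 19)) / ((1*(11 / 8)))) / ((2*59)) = 90 / 12331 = 0.01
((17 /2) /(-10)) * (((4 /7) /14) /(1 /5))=-17 /98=-0.17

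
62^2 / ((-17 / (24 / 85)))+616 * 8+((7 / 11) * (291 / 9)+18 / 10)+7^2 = 47070157 / 9537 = 4935.53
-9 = -9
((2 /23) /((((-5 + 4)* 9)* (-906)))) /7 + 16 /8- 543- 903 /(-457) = -539.02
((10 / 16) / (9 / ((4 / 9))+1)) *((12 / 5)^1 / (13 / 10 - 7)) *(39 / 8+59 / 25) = -1447 / 16150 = -0.09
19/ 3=6.33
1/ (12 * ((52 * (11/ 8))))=1/ 858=0.00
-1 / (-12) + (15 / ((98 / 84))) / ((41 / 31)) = 33767 / 3444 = 9.80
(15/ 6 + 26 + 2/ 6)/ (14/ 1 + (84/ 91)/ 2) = 2249/ 1128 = 1.99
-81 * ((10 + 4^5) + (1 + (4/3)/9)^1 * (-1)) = -83661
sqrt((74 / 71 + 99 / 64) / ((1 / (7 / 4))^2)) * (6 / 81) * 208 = 91 * sqrt(835315) / 1917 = 43.39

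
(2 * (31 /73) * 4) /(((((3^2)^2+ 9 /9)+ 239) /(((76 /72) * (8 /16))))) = 1178 /210897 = 0.01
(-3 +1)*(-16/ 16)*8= 16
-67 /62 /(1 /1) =-1.08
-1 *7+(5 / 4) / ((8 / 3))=-209 / 32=-6.53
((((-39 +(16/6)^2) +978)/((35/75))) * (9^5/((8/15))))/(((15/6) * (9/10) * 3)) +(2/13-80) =6052234593/182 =33254036.23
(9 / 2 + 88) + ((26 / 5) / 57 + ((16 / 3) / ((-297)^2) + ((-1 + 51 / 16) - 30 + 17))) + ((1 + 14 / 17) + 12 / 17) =576496242943 / 6837961680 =84.31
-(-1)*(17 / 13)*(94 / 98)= 799 / 637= 1.25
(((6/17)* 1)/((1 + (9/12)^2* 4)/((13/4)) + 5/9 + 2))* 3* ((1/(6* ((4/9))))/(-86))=-243/187136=-0.00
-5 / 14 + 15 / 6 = 15 / 7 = 2.14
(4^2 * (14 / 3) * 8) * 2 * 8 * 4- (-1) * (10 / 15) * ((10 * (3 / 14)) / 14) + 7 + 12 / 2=5621638 / 147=38242.44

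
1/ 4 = 0.25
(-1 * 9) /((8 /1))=-1.12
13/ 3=4.33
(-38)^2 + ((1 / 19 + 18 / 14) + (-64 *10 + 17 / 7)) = 107433 / 133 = 807.77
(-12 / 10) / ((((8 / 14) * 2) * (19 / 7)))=-147 / 380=-0.39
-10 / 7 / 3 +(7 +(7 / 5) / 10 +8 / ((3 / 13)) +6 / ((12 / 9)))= 24061 / 525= 45.83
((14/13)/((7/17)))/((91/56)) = 272/169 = 1.61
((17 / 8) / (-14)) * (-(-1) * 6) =-51 / 56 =-0.91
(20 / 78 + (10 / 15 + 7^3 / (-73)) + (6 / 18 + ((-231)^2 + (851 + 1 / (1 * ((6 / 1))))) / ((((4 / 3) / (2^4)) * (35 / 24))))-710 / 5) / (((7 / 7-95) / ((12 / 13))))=-88872028996 / 20294365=-4379.15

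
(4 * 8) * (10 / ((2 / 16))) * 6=15360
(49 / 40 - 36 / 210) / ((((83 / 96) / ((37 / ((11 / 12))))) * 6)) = 8.20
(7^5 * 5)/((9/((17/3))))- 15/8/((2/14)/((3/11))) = 125707855/2376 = 52907.35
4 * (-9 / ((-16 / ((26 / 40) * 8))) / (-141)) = -39 / 470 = -0.08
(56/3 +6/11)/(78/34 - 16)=-10778/7689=-1.40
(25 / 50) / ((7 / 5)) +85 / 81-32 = -34693 / 1134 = -30.59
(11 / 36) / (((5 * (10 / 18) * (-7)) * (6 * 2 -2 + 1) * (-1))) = 0.00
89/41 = 2.17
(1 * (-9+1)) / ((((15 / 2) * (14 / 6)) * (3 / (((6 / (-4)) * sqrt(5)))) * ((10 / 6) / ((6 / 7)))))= 0.26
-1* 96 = -96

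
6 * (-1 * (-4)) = 24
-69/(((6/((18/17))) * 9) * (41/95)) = -2185/697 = -3.13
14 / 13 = 1.08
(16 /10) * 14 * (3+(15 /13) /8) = 4578 /65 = 70.43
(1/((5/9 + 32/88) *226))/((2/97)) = 9603/41132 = 0.23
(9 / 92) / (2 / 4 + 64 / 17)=153 / 6670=0.02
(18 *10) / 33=60 / 11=5.45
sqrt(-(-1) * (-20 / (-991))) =2 * sqrt(4955) / 991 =0.14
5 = 5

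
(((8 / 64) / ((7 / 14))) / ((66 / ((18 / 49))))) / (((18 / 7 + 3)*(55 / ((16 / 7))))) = 4 / 385385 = 0.00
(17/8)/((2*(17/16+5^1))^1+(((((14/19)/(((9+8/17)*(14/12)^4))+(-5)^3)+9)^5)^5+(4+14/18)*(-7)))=-29928326639105133086643530905300665744663657624065256815221798889185216202047331514827764386621695397158231751691431816425549982975163550002866348674013/57048175380868529753428405025171306542359616768873125605285014175877185143320485385320283760893596748631382324341757545588530317138749103868235714069490182732317451153115603345930739494111698814436778523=-0.00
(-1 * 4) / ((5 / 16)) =-64 / 5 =-12.80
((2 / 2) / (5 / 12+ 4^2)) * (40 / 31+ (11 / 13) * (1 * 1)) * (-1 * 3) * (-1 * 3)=92988 / 79391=1.17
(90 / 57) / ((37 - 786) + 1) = -15 / 7106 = -0.00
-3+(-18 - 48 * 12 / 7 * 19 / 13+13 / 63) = -141.06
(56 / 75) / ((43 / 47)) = 0.82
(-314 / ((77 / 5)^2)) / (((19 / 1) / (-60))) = 471000 / 112651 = 4.18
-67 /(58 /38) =-1273 /29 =-43.90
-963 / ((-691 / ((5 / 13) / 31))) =4815 / 278473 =0.02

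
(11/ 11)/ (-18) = -1/ 18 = -0.06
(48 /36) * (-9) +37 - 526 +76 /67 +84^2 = 6556.13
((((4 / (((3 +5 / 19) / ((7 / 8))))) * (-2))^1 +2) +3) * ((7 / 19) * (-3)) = -3717 / 1178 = -3.16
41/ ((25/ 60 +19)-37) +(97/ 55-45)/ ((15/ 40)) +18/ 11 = -115.99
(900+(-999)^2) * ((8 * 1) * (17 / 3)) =45283512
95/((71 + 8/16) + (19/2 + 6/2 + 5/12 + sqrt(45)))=1.04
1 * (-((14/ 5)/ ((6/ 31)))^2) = -47089/ 225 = -209.28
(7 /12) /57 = 7 /684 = 0.01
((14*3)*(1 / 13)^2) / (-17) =-42 / 2873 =-0.01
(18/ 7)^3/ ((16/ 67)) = 48843/ 686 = 71.20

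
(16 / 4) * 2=8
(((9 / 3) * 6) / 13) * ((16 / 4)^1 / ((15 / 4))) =96 / 65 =1.48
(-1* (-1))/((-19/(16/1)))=-16/19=-0.84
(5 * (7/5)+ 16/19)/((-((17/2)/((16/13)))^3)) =-4882432/205083359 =-0.02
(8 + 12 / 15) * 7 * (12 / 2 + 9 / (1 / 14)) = 40656 / 5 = 8131.20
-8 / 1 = -8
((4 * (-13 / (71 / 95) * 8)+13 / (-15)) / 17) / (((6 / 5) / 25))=-14843075 / 21726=-683.19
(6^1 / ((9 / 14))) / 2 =14 / 3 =4.67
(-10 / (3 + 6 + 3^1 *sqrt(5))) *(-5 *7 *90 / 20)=100.27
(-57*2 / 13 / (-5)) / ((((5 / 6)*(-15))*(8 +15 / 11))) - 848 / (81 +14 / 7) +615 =8401514711 / 13892125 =604.77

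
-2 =-2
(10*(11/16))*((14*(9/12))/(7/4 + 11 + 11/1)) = 231/76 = 3.04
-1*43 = -43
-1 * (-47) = 47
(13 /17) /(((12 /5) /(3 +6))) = 195 /68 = 2.87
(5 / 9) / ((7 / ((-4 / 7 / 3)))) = -20 / 1323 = -0.02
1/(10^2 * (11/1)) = 1/1100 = 0.00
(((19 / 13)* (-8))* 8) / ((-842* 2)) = 304 / 5473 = 0.06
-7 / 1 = -7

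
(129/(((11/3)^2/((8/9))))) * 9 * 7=65016/121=537.32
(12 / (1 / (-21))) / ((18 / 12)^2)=-112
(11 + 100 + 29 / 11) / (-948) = -625 / 5214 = -0.12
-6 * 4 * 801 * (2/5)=-38448/5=-7689.60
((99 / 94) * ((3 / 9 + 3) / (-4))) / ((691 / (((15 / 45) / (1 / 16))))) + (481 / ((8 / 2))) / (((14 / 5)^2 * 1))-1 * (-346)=9200204373 / 25461968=361.33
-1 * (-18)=18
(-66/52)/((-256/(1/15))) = 11/33280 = 0.00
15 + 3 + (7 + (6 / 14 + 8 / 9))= 1658 / 63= 26.32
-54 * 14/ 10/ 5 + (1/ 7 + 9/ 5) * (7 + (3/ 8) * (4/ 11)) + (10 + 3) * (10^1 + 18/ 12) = 570743/ 3850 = 148.24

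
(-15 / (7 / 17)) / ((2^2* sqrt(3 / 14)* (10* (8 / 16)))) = -17* sqrt(42) / 28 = -3.93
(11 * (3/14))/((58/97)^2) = 310497/47096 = 6.59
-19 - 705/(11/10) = -7259/11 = -659.91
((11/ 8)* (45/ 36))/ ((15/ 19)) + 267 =25841/ 96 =269.18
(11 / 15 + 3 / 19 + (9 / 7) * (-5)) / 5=-11047 / 9975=-1.11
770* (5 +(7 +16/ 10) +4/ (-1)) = 7392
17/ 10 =1.70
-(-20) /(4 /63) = 315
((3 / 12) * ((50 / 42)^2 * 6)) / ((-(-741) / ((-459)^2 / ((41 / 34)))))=501.23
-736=-736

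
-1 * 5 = -5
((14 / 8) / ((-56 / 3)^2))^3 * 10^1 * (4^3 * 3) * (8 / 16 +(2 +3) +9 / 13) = 251505 / 166985728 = 0.00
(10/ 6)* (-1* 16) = -80/ 3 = -26.67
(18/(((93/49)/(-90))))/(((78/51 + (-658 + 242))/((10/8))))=2.57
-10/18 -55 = -500/9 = -55.56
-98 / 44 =-49 / 22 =-2.23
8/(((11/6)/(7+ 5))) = 576/11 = 52.36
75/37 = 2.03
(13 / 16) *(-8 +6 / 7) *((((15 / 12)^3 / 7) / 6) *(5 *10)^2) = -25390625 / 37632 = -674.71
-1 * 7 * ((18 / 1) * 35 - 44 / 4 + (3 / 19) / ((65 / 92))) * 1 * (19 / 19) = -5353187 / 1235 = -4334.56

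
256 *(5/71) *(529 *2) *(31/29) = 41981440/2059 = 20389.24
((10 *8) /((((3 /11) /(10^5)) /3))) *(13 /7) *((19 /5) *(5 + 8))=56513600000 /7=8073371428.57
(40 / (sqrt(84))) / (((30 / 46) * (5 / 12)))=368 * sqrt(21) / 105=16.06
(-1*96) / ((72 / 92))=-368 / 3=-122.67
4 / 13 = 0.31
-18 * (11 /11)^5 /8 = -9 /4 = -2.25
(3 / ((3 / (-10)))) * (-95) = 950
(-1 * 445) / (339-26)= -445 / 313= -1.42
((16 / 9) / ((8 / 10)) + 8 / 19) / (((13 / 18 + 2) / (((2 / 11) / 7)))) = 1808 / 71687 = 0.03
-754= -754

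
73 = 73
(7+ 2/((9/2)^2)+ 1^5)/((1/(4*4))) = 10496/81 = 129.58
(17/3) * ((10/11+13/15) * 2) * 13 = 129506/495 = 261.63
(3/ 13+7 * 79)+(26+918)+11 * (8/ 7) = 137392/ 91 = 1509.80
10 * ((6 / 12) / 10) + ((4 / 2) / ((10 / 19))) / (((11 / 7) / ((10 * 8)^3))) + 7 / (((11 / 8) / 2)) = 27238635 / 22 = 1238119.77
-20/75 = -4/15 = -0.27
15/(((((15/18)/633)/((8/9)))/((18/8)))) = 22788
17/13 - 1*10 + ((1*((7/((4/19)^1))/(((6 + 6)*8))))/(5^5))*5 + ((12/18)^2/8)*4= -8.47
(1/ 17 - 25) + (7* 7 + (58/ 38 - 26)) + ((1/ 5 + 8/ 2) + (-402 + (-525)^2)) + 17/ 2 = 889009971/ 3230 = 275235.29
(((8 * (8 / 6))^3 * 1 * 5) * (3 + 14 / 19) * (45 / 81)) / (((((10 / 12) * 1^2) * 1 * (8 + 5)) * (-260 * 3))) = -1163264 / 780273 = -1.49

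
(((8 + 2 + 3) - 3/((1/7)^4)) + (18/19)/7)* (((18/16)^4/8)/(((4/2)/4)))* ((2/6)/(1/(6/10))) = -1568492343/2723840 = -575.84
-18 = -18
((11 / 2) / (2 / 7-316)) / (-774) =77 / 3421080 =0.00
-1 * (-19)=19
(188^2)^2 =1249198336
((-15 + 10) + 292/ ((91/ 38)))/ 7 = 10641/ 637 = 16.70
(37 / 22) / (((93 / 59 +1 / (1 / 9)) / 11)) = 2183 / 1248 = 1.75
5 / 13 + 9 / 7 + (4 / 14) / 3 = 482 / 273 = 1.77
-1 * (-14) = 14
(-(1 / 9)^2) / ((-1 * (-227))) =-1 / 18387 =-0.00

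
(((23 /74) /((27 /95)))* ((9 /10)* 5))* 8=39.37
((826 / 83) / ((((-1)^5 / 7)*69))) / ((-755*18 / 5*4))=2891 / 31131972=0.00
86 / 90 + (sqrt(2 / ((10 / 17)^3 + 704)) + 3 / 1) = 17*sqrt(7351973) / 864938 + 178 / 45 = 4.01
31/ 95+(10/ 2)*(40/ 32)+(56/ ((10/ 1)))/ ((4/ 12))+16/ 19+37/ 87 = 814721/ 33060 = 24.64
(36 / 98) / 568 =9 / 13916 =0.00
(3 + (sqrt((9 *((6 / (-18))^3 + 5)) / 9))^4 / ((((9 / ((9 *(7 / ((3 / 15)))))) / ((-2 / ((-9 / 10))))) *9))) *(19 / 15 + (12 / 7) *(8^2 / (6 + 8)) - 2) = 66548677687 / 43401015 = 1533.34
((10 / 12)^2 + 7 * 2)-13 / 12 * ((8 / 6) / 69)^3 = 1564030517 / 106436916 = 14.69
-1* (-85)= 85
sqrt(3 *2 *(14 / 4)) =4.58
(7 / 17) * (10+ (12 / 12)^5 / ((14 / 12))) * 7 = 532 / 17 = 31.29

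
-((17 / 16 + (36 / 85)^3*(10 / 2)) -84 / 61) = -7828981 / 119877200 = -0.07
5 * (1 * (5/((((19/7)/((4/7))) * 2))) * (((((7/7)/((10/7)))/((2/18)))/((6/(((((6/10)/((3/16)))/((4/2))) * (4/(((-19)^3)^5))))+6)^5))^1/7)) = -0.00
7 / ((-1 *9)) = -7 / 9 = -0.78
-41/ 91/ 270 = -41/ 24570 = -0.00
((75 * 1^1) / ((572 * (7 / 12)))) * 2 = 450 / 1001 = 0.45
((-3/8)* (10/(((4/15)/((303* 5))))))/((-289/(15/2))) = 5113125/9248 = 552.89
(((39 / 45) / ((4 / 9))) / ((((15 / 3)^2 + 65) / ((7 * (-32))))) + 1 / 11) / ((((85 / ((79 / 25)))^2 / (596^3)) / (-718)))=3727343646534566272 / 3725390625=1000524246.11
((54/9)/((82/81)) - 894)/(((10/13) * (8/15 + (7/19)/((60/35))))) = -53961102/34973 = -1542.94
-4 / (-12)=1 / 3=0.33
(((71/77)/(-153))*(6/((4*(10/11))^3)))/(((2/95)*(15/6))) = -0.01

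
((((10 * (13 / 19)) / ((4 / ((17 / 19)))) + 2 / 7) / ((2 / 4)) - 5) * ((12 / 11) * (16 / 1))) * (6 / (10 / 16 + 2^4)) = -31850496 / 3697001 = -8.62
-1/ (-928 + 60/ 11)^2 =-121/ 102981904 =-0.00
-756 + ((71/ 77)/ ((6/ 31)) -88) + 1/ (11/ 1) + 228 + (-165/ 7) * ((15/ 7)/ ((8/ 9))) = -8640847/ 12936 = -667.97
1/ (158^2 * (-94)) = -0.00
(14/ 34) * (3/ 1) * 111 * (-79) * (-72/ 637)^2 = -136375488/ 985439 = -138.39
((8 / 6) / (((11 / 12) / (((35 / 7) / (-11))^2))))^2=160000 / 1771561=0.09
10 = 10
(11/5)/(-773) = -11/3865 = -0.00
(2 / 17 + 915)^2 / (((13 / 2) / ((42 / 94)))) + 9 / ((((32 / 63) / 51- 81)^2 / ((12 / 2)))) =1126534583425473012 / 19569625995049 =57565.46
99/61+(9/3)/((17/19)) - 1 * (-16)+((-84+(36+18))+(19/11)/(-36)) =-3725471/410652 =-9.07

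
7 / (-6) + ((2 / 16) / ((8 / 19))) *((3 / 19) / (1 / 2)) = -103 / 96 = -1.07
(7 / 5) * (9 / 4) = 3.15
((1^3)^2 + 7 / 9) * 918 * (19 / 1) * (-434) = -13457472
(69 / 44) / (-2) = -69 / 88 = -0.78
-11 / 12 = -0.92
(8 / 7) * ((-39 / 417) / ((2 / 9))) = -468 / 973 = -0.48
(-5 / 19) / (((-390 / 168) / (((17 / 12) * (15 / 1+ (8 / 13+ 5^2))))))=20944 / 3211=6.52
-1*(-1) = 1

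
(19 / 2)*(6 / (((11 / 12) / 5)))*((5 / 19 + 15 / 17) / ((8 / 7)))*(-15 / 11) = -874125 / 2057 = -424.95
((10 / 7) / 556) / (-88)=-5 / 171248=-0.00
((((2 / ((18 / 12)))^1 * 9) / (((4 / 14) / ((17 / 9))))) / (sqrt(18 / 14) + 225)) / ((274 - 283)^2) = 20825 / 4783941 - 119 * sqrt(7) / 14351823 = 0.00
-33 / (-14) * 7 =33 / 2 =16.50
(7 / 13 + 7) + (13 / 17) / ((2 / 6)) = 2173 / 221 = 9.83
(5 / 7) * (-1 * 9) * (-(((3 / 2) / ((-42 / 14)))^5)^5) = -45 / 234881024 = -0.00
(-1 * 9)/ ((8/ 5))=-45/ 8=-5.62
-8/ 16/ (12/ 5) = -5/ 24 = -0.21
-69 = -69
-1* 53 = -53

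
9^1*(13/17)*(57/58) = 6669/986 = 6.76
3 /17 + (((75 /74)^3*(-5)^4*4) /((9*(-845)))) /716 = 36675684297 /208393330808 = 0.18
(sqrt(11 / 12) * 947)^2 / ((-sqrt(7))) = -9864899 * sqrt(7) / 84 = -310715.11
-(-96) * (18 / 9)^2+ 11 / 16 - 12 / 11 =383.60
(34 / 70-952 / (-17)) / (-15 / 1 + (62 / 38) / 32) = -1202016 / 318115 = -3.78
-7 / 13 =-0.54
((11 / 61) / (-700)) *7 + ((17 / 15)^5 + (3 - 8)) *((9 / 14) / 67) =-43915403 / 1379362500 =-0.03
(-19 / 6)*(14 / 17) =-133 / 51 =-2.61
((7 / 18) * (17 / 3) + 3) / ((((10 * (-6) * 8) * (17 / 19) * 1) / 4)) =-5339 / 110160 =-0.05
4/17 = 0.24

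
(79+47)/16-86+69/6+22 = -357/8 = -44.62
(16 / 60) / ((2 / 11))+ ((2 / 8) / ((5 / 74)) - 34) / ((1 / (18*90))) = -736268 / 15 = -49084.53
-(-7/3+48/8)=-11/3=-3.67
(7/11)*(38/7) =38/11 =3.45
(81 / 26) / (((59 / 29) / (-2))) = -2349 / 767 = -3.06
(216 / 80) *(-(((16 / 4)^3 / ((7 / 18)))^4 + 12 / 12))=-47552535788859 / 24010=-1980530436.85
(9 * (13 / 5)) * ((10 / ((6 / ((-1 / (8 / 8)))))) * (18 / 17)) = -702 / 17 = -41.29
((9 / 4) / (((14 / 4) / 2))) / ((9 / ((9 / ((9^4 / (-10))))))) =-0.00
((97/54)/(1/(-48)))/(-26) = 388/117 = 3.32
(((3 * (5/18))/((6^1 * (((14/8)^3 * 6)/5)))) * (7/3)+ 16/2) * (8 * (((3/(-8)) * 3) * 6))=-63904/147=-434.72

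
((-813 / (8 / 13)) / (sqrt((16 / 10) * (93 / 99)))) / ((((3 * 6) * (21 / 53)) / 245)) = -6535165 * sqrt(10230) / 17856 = -37017.77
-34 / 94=-17 / 47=-0.36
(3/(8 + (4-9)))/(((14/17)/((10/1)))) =85/7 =12.14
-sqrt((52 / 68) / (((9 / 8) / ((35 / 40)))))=-sqrt(1547) / 51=-0.77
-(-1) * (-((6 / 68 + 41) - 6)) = -1193 / 34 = -35.09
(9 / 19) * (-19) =-9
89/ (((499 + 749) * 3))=89/ 3744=0.02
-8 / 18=-4 / 9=-0.44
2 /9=0.22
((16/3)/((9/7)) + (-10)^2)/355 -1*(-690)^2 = -4563415688/9585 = -476099.71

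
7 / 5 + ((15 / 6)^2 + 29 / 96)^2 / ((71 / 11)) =26340607 / 3271680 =8.05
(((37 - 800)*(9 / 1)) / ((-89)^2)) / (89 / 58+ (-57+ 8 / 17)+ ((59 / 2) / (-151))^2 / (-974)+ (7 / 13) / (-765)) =175931123268405960 / 11160512932808797153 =0.02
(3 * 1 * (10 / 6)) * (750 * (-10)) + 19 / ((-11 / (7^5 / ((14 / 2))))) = -458119 / 11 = -41647.18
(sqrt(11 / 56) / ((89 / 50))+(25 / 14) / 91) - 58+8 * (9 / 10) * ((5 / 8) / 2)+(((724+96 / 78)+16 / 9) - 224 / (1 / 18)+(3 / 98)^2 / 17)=-16049425939 / 4775589+25 * sqrt(154) / 1246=-3360.47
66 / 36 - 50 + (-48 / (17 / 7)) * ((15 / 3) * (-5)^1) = 45487 / 102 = 445.95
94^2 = 8836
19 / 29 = 0.66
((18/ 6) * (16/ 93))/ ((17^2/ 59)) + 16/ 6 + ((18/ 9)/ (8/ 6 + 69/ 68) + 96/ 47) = 5.67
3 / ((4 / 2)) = 3 / 2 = 1.50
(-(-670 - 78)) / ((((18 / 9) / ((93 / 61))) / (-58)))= -2017356 / 61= -33071.41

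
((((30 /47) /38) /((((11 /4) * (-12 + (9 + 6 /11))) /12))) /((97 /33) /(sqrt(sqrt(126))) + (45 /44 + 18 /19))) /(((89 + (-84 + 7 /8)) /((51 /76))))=-545705011332480384 /302798710993182813113 -1522285097997312 * sqrt(14) /15936774262799095427 + 757085997600768 * 14^(1 /4) * sqrt(3) /15936774262799095427 + 1020294447803136 * 14^(3 /4) * sqrt(3) /15936774262799095427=-0.00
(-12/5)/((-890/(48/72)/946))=1.70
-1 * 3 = -3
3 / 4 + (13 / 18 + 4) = 197 / 36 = 5.47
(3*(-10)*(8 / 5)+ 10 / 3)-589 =-633.67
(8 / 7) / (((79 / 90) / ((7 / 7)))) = 720 / 553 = 1.30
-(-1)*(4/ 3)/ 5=4/ 15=0.27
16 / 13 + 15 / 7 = 307 / 91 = 3.37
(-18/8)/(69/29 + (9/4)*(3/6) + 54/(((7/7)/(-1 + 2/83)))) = 14442/315763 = 0.05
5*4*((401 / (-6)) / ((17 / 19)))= -76190 / 51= -1493.92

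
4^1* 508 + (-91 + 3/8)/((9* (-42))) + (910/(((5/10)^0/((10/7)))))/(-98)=42737651/21168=2018.97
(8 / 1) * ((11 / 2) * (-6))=-264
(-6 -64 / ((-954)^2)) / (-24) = 682595 / 2730348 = 0.25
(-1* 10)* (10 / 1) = -100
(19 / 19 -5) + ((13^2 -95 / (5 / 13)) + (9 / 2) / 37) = -6059 / 74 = -81.88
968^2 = 937024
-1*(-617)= 617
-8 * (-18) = 144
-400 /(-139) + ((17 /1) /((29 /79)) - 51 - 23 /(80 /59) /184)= -4912389 /2579840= -1.90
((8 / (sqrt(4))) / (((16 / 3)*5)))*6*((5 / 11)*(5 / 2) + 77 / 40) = 12123 / 4400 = 2.76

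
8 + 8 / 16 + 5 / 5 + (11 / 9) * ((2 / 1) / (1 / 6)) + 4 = 169 / 6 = 28.17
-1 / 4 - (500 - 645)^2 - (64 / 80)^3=-10512881 / 500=-21025.76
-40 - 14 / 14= -41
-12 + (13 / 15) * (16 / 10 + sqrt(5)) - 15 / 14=-12269 / 1050 + 13 * sqrt(5) / 15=-9.75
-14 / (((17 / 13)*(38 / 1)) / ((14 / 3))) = -1274 / 969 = -1.31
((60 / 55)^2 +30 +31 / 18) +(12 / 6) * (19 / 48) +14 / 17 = 5113661 / 148104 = 34.53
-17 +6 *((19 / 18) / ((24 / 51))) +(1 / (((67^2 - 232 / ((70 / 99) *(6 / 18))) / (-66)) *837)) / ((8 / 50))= -969689515 / 273783816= -3.54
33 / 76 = 0.43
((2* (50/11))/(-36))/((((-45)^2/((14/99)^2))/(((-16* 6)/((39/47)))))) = 294784/1021724847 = 0.00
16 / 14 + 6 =50 / 7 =7.14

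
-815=-815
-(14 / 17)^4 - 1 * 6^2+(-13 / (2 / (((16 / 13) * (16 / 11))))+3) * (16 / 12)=-132228656 / 2756193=-47.98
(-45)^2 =2025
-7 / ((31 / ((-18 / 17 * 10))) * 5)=252 / 527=0.48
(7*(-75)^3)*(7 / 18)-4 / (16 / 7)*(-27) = -4593561 / 4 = -1148390.25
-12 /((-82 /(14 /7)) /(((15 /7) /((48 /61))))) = 915 /1148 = 0.80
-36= -36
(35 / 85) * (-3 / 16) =-21 / 272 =-0.08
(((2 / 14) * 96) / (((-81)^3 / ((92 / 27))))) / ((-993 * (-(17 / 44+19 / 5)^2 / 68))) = -9689292800 / 28200974442734079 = -0.00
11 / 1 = 11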